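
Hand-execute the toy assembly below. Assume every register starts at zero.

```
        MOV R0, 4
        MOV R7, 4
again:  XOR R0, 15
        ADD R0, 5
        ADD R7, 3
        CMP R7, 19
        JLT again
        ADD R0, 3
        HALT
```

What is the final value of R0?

83

MOV R0, 4 → R0=4
MOV R7, 4 → R7=4
XOR R0, 15 → R0=4^15=11
ADD R0, 5 → R0=11+5=16
ADD R7, 3 → R7=4+3=7
CMP R7, 19  (cmp 7,19)
JLT again: taken
XOR R0, 15 → R0=16^15=31
ADD R0, 5 → R0=31+5=36
ADD R7, 3 → R7=7+3=10
CMP R7, 19  (cmp 10,19)
JLT again: taken
XOR R0, 15 → R0=36^15=43
ADD R0, 5 → R0=43+5=48
ADD R7, 3 → R7=10+3=13
CMP R7, 19  (cmp 13,19)
JLT again: taken
XOR R0, 15 → R0=48^15=63
ADD R0, 5 → R0=63+5=68
ADD R7, 3 → R7=13+3=16
CMP R7, 19  (cmp 16,19)
JLT again: taken
XOR R0, 15 → R0=68^15=75
ADD R0, 5 → R0=75+5=80
ADD R7, 3 → R7=16+3=19
CMP R7, 19  (cmp 19,19)
JLT again: not taken
ADD R0, 3 → R0=80+3=83
halt.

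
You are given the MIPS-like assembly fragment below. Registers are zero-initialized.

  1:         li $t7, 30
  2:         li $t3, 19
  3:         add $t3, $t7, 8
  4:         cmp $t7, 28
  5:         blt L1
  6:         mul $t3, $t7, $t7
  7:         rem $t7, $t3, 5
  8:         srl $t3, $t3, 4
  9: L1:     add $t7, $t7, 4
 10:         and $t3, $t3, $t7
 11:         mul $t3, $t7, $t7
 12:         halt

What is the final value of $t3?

after li $t7, 30: $t7=30
after li $t3, 19: $t3=19
after add $t3, $t7, 8: $t3=30+8=38
cmp $t7, 28  (cmp 30,28)
blt L1: not taken
after mul $t3, $t7, $t7: $t3=30*30=900
after rem $t7, $t3, 5: $t7=900%5=0
after srl $t3, $t3, 4: $t3=900>>4=56
after add $t7, $t7, 4: $t7=0+4=4
after and $t3, $t3, $t7: $t3=56&4=0
after mul $t3, $t7, $t7: $t3=4*4=16
halt.

16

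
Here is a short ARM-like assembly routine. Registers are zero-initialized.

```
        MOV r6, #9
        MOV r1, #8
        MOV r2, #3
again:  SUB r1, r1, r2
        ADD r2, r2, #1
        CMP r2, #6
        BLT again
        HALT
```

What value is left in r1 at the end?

r6=9
r1=8
r2=3
r1=8-3=5
r2=3+1=4
CMP r2, #6  (cmp 4,6)
BLT again: taken
r1=5-4=1
r2=4+1=5
CMP r2, #6  (cmp 5,6)
BLT again: taken
r1=1-5=-4
r2=5+1=6
CMP r2, #6  (cmp 6,6)
BLT again: not taken
halt.

-4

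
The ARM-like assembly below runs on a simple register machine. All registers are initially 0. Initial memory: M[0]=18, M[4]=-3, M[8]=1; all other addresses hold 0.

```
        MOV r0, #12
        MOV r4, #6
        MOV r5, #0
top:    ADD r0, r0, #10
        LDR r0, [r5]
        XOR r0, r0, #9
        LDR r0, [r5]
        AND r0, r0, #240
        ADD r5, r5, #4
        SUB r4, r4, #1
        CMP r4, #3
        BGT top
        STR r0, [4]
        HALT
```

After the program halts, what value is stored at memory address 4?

0

MOV r0, #12 → r0=12
MOV r4, #6 → r4=6
MOV r5, #0 → r5=0
ADD r0, r0, #10 → r0=12+10=22
LDR r0, [r5] → r0=M[0]=18
XOR r0, r0, #9 → r0=18^9=27
LDR r0, [r5] → r0=M[0]=18
AND r0, r0, #240 → r0=18&240=16
ADD r5, r5, #4 → r5=0+4=4
SUB r4, r4, #1 → r4=6-1=5
CMP r4, #3  (cmp 5,3)
BGT top: taken
ADD r0, r0, #10 → r0=16+10=26
LDR r0, [r5] → r0=M[4]=-3
XOR r0, r0, #9 → r0=(-3)^9=-12
LDR r0, [r5] → r0=M[4]=-3
AND r0, r0, #240 → r0=(-3)&240=240
ADD r5, r5, #4 → r5=4+4=8
SUB r4, r4, #1 → r4=5-1=4
CMP r4, #3  (cmp 4,3)
BGT top: taken
ADD r0, r0, #10 → r0=240+10=250
LDR r0, [r5] → r0=M[8]=1
XOR r0, r0, #9 → r0=1^9=8
LDR r0, [r5] → r0=M[8]=1
AND r0, r0, #240 → r0=1&240=0
ADD r5, r5, #4 → r5=8+4=12
SUB r4, r4, #1 → r4=4-1=3
CMP r4, #3  (cmp 3,3)
BGT top: not taken
STR r0, [4] → M[4]=0
halt.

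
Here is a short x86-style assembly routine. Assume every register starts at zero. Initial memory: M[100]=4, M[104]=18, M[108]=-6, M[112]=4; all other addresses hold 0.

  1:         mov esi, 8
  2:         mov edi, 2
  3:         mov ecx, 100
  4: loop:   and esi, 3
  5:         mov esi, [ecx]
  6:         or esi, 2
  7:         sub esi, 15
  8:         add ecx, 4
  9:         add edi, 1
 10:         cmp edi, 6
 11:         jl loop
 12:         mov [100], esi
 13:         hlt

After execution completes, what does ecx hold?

esi=8
edi=2
ecx=100
esi=8&3=0
esi=M[100]=4
esi=4|2=6
esi=6-15=-9
ecx=100+4=104
edi=2+1=3
cmp edi, 6  (cmp 3,6)
jl loop: taken
esi=(-9)&3=3
esi=M[104]=18
esi=18|2=18
esi=18-15=3
ecx=104+4=108
edi=3+1=4
cmp edi, 6  (cmp 4,6)
jl loop: taken
esi=3&3=3
esi=M[108]=-6
esi=(-6)|2=-6
esi=(-6)-15=-21
ecx=108+4=112
edi=4+1=5
cmp edi, 6  (cmp 5,6)
jl loop: taken
esi=(-21)&3=3
esi=M[112]=4
esi=4|2=6
esi=6-15=-9
ecx=112+4=116
edi=5+1=6
cmp edi, 6  (cmp 6,6)
jl loop: not taken
mov [100], esi → M[100]=-9
halt.

116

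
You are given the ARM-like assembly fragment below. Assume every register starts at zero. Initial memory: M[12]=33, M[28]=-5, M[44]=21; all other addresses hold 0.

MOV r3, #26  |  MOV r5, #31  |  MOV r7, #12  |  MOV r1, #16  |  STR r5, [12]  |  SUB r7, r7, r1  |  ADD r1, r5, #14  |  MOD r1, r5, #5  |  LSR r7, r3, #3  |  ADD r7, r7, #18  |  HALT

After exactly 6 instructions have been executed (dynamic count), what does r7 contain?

-4

after MOV r3, #26: r3=26
after MOV r5, #31: r5=31
after MOV r7, #12: r7=12
after MOV r1, #16: r1=16
STR r5, [12] → M[12]=31
after SUB r7, r7, r1: r7=12-16=-4
After step 6: r7 = -4.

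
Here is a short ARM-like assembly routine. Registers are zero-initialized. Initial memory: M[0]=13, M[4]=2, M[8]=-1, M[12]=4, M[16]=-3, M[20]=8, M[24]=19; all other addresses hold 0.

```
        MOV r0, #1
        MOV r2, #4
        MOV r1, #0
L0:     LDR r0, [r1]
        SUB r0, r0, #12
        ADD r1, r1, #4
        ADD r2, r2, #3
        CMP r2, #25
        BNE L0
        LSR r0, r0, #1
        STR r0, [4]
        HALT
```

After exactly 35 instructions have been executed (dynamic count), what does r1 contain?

r0=1
r2=4
r1=0
r0=M[0]=13
r0=13-12=1
r1=0+4=4
r2=4+3=7
CMP r2, #25  (cmp 7,25)
BNE L0: taken
r0=M[4]=2
r0=2-12=-10
r1=4+4=8
r2=7+3=10
CMP r2, #25  (cmp 10,25)
BNE L0: taken
r0=M[8]=-1
r0=(-1)-12=-13
r1=8+4=12
r2=10+3=13
CMP r2, #25  (cmp 13,25)
BNE L0: taken
r0=M[12]=4
r0=4-12=-8
r1=12+4=16
r2=13+3=16
CMP r2, #25  (cmp 16,25)
BNE L0: taken
r0=M[16]=-3
r0=(-3)-12=-15
r1=16+4=20
r2=16+3=19
CMP r2, #25  (cmp 19,25)
BNE L0: taken
r0=M[20]=8
r0=8-12=-4
After step 35: r1 = 20.

20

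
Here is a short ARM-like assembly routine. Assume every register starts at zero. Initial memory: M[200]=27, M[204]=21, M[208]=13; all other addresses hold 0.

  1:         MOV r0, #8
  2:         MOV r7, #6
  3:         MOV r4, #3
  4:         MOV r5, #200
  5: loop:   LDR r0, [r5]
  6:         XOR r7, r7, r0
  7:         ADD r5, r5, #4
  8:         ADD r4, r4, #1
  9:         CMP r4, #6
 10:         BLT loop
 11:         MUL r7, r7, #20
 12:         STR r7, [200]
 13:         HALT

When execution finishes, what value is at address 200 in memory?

MOV r0, #8 → r0=8
MOV r7, #6 → r7=6
MOV r4, #3 → r4=3
MOV r5, #200 → r5=200
LDR r0, [r5] → r0=M[200]=27
XOR r7, r7, r0 → r7=6^27=29
ADD r5, r5, #4 → r5=200+4=204
ADD r4, r4, #1 → r4=3+1=4
CMP r4, #6  (cmp 4,6)
BLT loop: taken
LDR r0, [r5] → r0=M[204]=21
XOR r7, r7, r0 → r7=29^21=8
ADD r5, r5, #4 → r5=204+4=208
ADD r4, r4, #1 → r4=4+1=5
CMP r4, #6  (cmp 5,6)
BLT loop: taken
LDR r0, [r5] → r0=M[208]=13
XOR r7, r7, r0 → r7=8^13=5
ADD r5, r5, #4 → r5=208+4=212
ADD r4, r4, #1 → r4=5+1=6
CMP r4, #6  (cmp 6,6)
BLT loop: not taken
MUL r7, r7, #20 → r7=5*20=100
STR r7, [200] → M[200]=100
halt.

100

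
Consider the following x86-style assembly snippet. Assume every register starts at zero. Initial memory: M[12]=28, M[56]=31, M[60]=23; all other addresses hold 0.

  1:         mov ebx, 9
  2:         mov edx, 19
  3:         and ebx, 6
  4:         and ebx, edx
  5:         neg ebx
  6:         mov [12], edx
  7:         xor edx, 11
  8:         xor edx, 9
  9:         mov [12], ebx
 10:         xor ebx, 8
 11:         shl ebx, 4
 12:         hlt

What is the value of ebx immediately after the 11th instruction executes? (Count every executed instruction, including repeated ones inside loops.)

128

mov ebx, 9 → ebx=9
mov edx, 19 → edx=19
and ebx, 6 → ebx=9&6=0
and ebx, edx → ebx=0&19=0
neg ebx → ebx=-(0)=0
mov [12], edx → M[12]=19
xor edx, 11 → edx=19^11=24
xor edx, 9 → edx=24^9=17
mov [12], ebx → M[12]=0
xor ebx, 8 → ebx=0^8=8
shl ebx, 4 → ebx=8<<4=128
After step 11: ebx = 128.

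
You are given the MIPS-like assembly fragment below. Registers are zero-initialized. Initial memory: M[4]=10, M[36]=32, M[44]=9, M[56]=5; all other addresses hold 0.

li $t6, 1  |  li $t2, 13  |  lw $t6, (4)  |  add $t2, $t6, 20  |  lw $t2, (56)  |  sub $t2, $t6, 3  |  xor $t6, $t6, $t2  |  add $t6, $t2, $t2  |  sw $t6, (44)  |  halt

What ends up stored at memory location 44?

14

$t6=1
$t2=13
$t6=M[4]=10
$t2=10+20=30
$t2=M[56]=5
$t2=10-3=7
$t6=10^7=13
$t6=7+7=14
sw $t6, (44) → M[44]=14
halt.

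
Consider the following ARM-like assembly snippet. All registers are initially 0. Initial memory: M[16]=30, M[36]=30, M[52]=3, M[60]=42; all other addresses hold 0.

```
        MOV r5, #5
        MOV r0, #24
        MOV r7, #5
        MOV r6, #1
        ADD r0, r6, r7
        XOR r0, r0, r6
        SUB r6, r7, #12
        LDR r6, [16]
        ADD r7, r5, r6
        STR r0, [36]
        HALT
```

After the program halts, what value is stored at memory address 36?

r5=5
r0=24
r7=5
r6=1
r0=1+5=6
r0=6^1=7
r6=5-12=-7
r6=M[16]=30
r7=5+30=35
STR r0, [36] → M[36]=7
halt.

7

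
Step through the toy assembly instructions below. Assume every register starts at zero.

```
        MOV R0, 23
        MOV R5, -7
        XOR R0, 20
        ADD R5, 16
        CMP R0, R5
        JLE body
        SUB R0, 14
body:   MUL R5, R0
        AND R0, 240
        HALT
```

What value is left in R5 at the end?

27

MOV R0, 23 → R0=23
MOV R5, -7 → R5=-7
XOR R0, 20 → R0=23^20=3
ADD R5, 16 → R5=(-7)+16=9
CMP R0, R5  (cmp 3,9)
JLE body: taken
MUL R5, R0 → R5=9*3=27
AND R0, 240 → R0=3&240=0
halt.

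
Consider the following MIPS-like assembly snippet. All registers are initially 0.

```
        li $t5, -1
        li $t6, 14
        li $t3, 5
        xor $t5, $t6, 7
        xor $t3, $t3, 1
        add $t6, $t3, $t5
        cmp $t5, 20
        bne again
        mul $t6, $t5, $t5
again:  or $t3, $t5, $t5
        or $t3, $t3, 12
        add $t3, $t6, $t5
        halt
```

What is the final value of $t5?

li $t5, -1 → $t5=-1
li $t6, 14 → $t6=14
li $t3, 5 → $t3=5
xor $t5, $t6, 7 → $t5=14^7=9
xor $t3, $t3, 1 → $t3=5^1=4
add $t6, $t3, $t5 → $t6=4+9=13
cmp $t5, 20  (cmp 9,20)
bne again: taken
or $t3, $t5, $t5 → $t3=9|9=9
or $t3, $t3, 12 → $t3=9|12=13
add $t3, $t6, $t5 → $t3=13+9=22
halt.

9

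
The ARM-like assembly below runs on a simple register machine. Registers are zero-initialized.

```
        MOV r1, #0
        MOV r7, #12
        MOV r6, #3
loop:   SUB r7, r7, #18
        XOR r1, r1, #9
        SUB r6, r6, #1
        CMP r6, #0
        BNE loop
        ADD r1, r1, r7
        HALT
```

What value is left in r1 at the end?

r1=0
r7=12
r6=3
r7=12-18=-6
r1=0^9=9
r6=3-1=2
CMP r6, #0  (cmp 2,0)
BNE loop: taken
r7=(-6)-18=-24
r1=9^9=0
r6=2-1=1
CMP r6, #0  (cmp 1,0)
BNE loop: taken
r7=(-24)-18=-42
r1=0^9=9
r6=1-1=0
CMP r6, #0  (cmp 0,0)
BNE loop: not taken
r1=9+(-42)=-33
halt.

-33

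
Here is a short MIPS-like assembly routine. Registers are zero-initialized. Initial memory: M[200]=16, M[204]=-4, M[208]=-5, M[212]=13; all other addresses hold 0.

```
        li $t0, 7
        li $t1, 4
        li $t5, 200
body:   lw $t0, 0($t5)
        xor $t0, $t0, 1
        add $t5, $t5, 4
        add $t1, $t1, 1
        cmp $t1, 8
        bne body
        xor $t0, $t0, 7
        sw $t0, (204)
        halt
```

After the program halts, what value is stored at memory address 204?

$t0=7
$t1=4
$t5=200
$t0=M[200]=16
$t0=16^1=17
$t5=200+4=204
$t1=4+1=5
cmp $t1, 8  (cmp 5,8)
bne body: taken
$t0=M[204]=-4
$t0=(-4)^1=-3
$t5=204+4=208
$t1=5+1=6
cmp $t1, 8  (cmp 6,8)
bne body: taken
$t0=M[208]=-5
$t0=(-5)^1=-6
$t5=208+4=212
$t1=6+1=7
cmp $t1, 8  (cmp 7,8)
bne body: taken
$t0=M[212]=13
$t0=13^1=12
$t5=212+4=216
$t1=7+1=8
cmp $t1, 8  (cmp 8,8)
bne body: not taken
$t0=12^7=11
sw $t0, (204) → M[204]=11
halt.

11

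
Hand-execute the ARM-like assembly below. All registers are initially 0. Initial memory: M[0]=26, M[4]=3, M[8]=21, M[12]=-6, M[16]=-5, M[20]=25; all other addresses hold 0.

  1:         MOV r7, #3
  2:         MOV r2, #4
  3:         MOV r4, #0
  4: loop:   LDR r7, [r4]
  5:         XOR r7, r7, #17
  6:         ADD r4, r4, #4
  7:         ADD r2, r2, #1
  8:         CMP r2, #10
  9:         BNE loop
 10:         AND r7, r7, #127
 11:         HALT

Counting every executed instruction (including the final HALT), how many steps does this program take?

41

MOV r7, #3 → r7=3
MOV r2, #4 → r2=4
MOV r4, #0 → r4=0
LDR r7, [r4] → r7=M[0]=26
XOR r7, r7, #17 → r7=26^17=11
ADD r4, r4, #4 → r4=0+4=4
ADD r2, r2, #1 → r2=4+1=5
CMP r2, #10  (cmp 5,10)
BNE loop: taken
LDR r7, [r4] → r7=M[4]=3
XOR r7, r7, #17 → r7=3^17=18
ADD r4, r4, #4 → r4=4+4=8
ADD r2, r2, #1 → r2=5+1=6
CMP r2, #10  (cmp 6,10)
BNE loop: taken
LDR r7, [r4] → r7=M[8]=21
XOR r7, r7, #17 → r7=21^17=4
ADD r4, r4, #4 → r4=8+4=12
ADD r2, r2, #1 → r2=6+1=7
CMP r2, #10  (cmp 7,10)
BNE loop: taken
LDR r7, [r4] → r7=M[12]=-6
XOR r7, r7, #17 → r7=(-6)^17=-21
ADD r4, r4, #4 → r4=12+4=16
ADD r2, r2, #1 → r2=7+1=8
CMP r2, #10  (cmp 8,10)
BNE loop: taken
LDR r7, [r4] → r7=M[16]=-5
XOR r7, r7, #17 → r7=(-5)^17=-22
ADD r4, r4, #4 → r4=16+4=20
ADD r2, r2, #1 → r2=8+1=9
CMP r2, #10  (cmp 9,10)
BNE loop: taken
LDR r7, [r4] → r7=M[20]=25
XOR r7, r7, #17 → r7=25^17=8
ADD r4, r4, #4 → r4=20+4=24
ADD r2, r2, #1 → r2=9+1=10
CMP r2, #10  (cmp 10,10)
BNE loop: not taken
AND r7, r7, #127 → r7=8&127=8
halt.
Total executed instructions: 41.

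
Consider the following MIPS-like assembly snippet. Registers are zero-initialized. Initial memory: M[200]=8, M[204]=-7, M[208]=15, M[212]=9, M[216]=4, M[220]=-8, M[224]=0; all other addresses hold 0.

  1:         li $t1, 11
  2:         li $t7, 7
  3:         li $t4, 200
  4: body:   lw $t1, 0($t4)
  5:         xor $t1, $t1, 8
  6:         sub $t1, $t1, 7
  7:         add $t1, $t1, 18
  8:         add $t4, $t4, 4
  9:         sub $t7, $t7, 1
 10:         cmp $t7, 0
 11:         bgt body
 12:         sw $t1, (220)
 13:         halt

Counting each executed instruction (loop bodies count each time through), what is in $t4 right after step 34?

li $t1, 11 → $t1=11
li $t7, 7 → $t7=7
li $t4, 200 → $t4=200
lw $t1, 0($t4) → $t1=M[200]=8
xor $t1, $t1, 8 → $t1=8^8=0
sub $t1, $t1, 7 → $t1=0-7=-7
add $t1, $t1, 18 → $t1=(-7)+18=11
add $t4, $t4, 4 → $t4=200+4=204
sub $t7, $t7, 1 → $t7=7-1=6
cmp $t7, 0  (cmp 6,0)
bgt body: taken
lw $t1, 0($t4) → $t1=M[204]=-7
xor $t1, $t1, 8 → $t1=(-7)^8=-15
sub $t1, $t1, 7 → $t1=(-15)-7=-22
add $t1, $t1, 18 → $t1=(-22)+18=-4
add $t4, $t4, 4 → $t4=204+4=208
sub $t7, $t7, 1 → $t7=6-1=5
cmp $t7, 0  (cmp 5,0)
bgt body: taken
lw $t1, 0($t4) → $t1=M[208]=15
xor $t1, $t1, 8 → $t1=15^8=7
sub $t1, $t1, 7 → $t1=7-7=0
add $t1, $t1, 18 → $t1=0+18=18
add $t4, $t4, 4 → $t4=208+4=212
sub $t7, $t7, 1 → $t7=5-1=4
cmp $t7, 0  (cmp 4,0)
bgt body: taken
lw $t1, 0($t4) → $t1=M[212]=9
xor $t1, $t1, 8 → $t1=9^8=1
sub $t1, $t1, 7 → $t1=1-7=-6
add $t1, $t1, 18 → $t1=(-6)+18=12
add $t4, $t4, 4 → $t4=212+4=216
sub $t7, $t7, 1 → $t7=4-1=3
cmp $t7, 0  (cmp 3,0)
After step 34: $t4 = 216.

216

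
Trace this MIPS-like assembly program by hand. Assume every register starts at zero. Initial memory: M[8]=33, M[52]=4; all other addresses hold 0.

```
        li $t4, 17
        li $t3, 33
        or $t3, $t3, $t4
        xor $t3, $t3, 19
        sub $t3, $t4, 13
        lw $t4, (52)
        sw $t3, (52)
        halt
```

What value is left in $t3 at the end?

4

li $t4, 17 → $t4=17
li $t3, 33 → $t3=33
or $t3, $t3, $t4 → $t3=33|17=49
xor $t3, $t3, 19 → $t3=49^19=34
sub $t3, $t4, 13 → $t3=17-13=4
lw $t4, (52) → $t4=M[52]=4
sw $t3, (52) → M[52]=4
halt.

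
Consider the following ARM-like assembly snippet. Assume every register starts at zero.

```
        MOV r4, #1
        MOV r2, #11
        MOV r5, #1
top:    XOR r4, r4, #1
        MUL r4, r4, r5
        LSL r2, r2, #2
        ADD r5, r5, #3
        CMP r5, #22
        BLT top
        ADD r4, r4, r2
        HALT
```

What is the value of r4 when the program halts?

after MOV r4, #1: r4=1
after MOV r2, #11: r2=11
after MOV r5, #1: r5=1
after XOR r4, r4, #1: r4=1^1=0
after MUL r4, r4, r5: r4=0*1=0
after LSL r2, r2, #2: r2=11<<2=44
after ADD r5, r5, #3: r5=1+3=4
CMP r5, #22  (cmp 4,22)
BLT top: taken
after XOR r4, r4, #1: r4=0^1=1
after MUL r4, r4, r5: r4=1*4=4
after LSL r2, r2, #2: r2=44<<2=176
after ADD r5, r5, #3: r5=4+3=7
CMP r5, #22  (cmp 7,22)
BLT top: taken
after XOR r4, r4, #1: r4=4^1=5
after MUL r4, r4, r5: r4=5*7=35
after LSL r2, r2, #2: r2=176<<2=704
after ADD r5, r5, #3: r5=7+3=10
CMP r5, #22  (cmp 10,22)
BLT top: taken
after XOR r4, r4, #1: r4=35^1=34
after MUL r4, r4, r5: r4=34*10=340
after LSL r2, r2, #2: r2=704<<2=2816
after ADD r5, r5, #3: r5=10+3=13
CMP r5, #22  (cmp 13,22)
BLT top: taken
after XOR r4, r4, #1: r4=340^1=341
after MUL r4, r4, r5: r4=341*13=4433
after LSL r2, r2, #2: r2=2816<<2=11264
after ADD r5, r5, #3: r5=13+3=16
CMP r5, #22  (cmp 16,22)
BLT top: taken
after XOR r4, r4, #1: r4=4433^1=4432
after MUL r4, r4, r5: r4=4432*16=70912
after LSL r2, r2, #2: r2=11264<<2=45056
after ADD r5, r5, #3: r5=16+3=19
CMP r5, #22  (cmp 19,22)
BLT top: taken
after XOR r4, r4, #1: r4=70912^1=70913
after MUL r4, r4, r5: r4=70913*19=1347347
after LSL r2, r2, #2: r2=45056<<2=180224
after ADD r5, r5, #3: r5=19+3=22
CMP r5, #22  (cmp 22,22)
BLT top: not taken
after ADD r4, r4, r2: r4=1347347+180224=1527571
halt.

1527571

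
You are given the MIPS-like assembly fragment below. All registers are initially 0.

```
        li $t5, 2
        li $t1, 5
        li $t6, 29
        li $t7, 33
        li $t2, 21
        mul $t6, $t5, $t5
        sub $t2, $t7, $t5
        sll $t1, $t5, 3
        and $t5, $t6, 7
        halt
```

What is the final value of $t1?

li $t5, 2 → $t5=2
li $t1, 5 → $t1=5
li $t6, 29 → $t6=29
li $t7, 33 → $t7=33
li $t2, 21 → $t2=21
mul $t6, $t5, $t5 → $t6=2*2=4
sub $t2, $t7, $t5 → $t2=33-2=31
sll $t1, $t5, 3 → $t1=2<<3=16
and $t5, $t6, 7 → $t5=4&7=4
halt.

16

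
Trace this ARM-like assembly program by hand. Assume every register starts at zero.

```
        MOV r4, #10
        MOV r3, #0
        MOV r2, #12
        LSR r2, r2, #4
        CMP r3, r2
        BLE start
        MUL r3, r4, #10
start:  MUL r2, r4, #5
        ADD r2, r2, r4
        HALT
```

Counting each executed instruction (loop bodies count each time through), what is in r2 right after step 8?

60

MOV r4, #10 → r4=10
MOV r3, #0 → r3=0
MOV r2, #12 → r2=12
LSR r2, r2, #4 → r2=12>>4=0
CMP r3, r2  (cmp 0,0)
BLE start: taken
MUL r2, r4, #5 → r2=10*5=50
ADD r2, r2, r4 → r2=50+10=60
After step 8: r2 = 60.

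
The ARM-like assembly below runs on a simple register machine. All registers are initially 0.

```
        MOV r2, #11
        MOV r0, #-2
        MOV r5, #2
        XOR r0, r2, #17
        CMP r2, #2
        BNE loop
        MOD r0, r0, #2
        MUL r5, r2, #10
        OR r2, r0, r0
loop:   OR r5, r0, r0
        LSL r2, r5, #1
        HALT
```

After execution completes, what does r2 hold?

52

r2=11
r0=-2
r5=2
r0=11^17=26
CMP r2, #2  (cmp 11,2)
BNE loop: taken
r5=26|26=26
r2=26<<1=52
halt.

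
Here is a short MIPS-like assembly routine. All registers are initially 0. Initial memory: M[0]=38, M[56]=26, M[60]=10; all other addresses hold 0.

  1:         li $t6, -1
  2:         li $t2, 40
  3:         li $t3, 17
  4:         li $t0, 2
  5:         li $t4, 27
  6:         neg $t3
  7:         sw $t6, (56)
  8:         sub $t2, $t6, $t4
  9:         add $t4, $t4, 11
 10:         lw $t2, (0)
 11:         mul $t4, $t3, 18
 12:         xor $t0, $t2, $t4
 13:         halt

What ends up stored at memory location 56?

-1

li $t6, -1 → $t6=-1
li $t2, 40 → $t2=40
li $t3, 17 → $t3=17
li $t0, 2 → $t0=2
li $t4, 27 → $t4=27
neg $t3 → $t3=-(17)=-17
sw $t6, (56) → M[56]=-1
sub $t2, $t6, $t4 → $t2=(-1)-27=-28
add $t4, $t4, 11 → $t4=27+11=38
lw $t2, (0) → $t2=M[0]=38
mul $t4, $t3, 18 → $t4=(-17)*18=-306
xor $t0, $t2, $t4 → $t0=38^(-306)=-280
halt.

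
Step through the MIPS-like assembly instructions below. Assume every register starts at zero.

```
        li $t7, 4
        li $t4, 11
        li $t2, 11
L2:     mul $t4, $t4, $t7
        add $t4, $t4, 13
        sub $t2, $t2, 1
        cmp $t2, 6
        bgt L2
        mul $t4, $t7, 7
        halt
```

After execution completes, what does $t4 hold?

28

after li $t7, 4: $t7=4
after li $t4, 11: $t4=11
after li $t2, 11: $t2=11
after mul $t4, $t4, $t7: $t4=11*4=44
after add $t4, $t4, 13: $t4=44+13=57
after sub $t2, $t2, 1: $t2=11-1=10
cmp $t2, 6  (cmp 10,6)
bgt L2: taken
after mul $t4, $t4, $t7: $t4=57*4=228
after add $t4, $t4, 13: $t4=228+13=241
after sub $t2, $t2, 1: $t2=10-1=9
cmp $t2, 6  (cmp 9,6)
bgt L2: taken
after mul $t4, $t4, $t7: $t4=241*4=964
after add $t4, $t4, 13: $t4=964+13=977
after sub $t2, $t2, 1: $t2=9-1=8
cmp $t2, 6  (cmp 8,6)
bgt L2: taken
after mul $t4, $t4, $t7: $t4=977*4=3908
after add $t4, $t4, 13: $t4=3908+13=3921
after sub $t2, $t2, 1: $t2=8-1=7
cmp $t2, 6  (cmp 7,6)
bgt L2: taken
after mul $t4, $t4, $t7: $t4=3921*4=15684
after add $t4, $t4, 13: $t4=15684+13=15697
after sub $t2, $t2, 1: $t2=7-1=6
cmp $t2, 6  (cmp 6,6)
bgt L2: not taken
after mul $t4, $t7, 7: $t4=4*7=28
halt.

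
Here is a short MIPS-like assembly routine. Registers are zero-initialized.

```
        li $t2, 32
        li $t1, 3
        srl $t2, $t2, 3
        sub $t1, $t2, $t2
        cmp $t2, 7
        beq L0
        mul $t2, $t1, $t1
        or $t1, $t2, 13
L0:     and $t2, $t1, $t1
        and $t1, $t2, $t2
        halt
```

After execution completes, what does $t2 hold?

li $t2, 32 → $t2=32
li $t1, 3 → $t1=3
srl $t2, $t2, 3 → $t2=32>>3=4
sub $t1, $t2, $t2 → $t1=4-4=0
cmp $t2, 7  (cmp 4,7)
beq L0: not taken
mul $t2, $t1, $t1 → $t2=0*0=0
or $t1, $t2, 13 → $t1=0|13=13
and $t2, $t1, $t1 → $t2=13&13=13
and $t1, $t2, $t2 → $t1=13&13=13
halt.

13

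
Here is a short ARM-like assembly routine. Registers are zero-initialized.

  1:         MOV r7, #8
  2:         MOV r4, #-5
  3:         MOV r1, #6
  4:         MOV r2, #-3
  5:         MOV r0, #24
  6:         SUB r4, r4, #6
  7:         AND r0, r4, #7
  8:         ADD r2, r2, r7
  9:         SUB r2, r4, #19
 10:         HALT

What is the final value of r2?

-30

r7=8
r4=-5
r1=6
r2=-3
r0=24
r4=(-5)-6=-11
r0=(-11)&7=5
r2=(-3)+8=5
r2=(-11)-19=-30
halt.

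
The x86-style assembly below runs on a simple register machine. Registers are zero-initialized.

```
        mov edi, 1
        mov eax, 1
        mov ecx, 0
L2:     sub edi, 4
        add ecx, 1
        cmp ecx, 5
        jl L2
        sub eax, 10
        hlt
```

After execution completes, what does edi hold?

mov edi, 1 → edi=1
mov eax, 1 → eax=1
mov ecx, 0 → ecx=0
sub edi, 4 → edi=1-4=-3
add ecx, 1 → ecx=0+1=1
cmp ecx, 5  (cmp 1,5)
jl L2: taken
sub edi, 4 → edi=(-3)-4=-7
add ecx, 1 → ecx=1+1=2
cmp ecx, 5  (cmp 2,5)
jl L2: taken
sub edi, 4 → edi=(-7)-4=-11
add ecx, 1 → ecx=2+1=3
cmp ecx, 5  (cmp 3,5)
jl L2: taken
sub edi, 4 → edi=(-11)-4=-15
add ecx, 1 → ecx=3+1=4
cmp ecx, 5  (cmp 4,5)
jl L2: taken
sub edi, 4 → edi=(-15)-4=-19
add ecx, 1 → ecx=4+1=5
cmp ecx, 5  (cmp 5,5)
jl L2: not taken
sub eax, 10 → eax=1-10=-9
halt.

-19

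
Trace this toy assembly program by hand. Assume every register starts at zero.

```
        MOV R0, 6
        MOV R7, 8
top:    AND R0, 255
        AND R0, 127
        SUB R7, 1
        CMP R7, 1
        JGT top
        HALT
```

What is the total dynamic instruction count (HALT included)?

R0=6
R7=8
R0=6&255=6
R0=6&127=6
R7=8-1=7
CMP R7, 1  (cmp 7,1)
JGT top: taken
R0=6&255=6
R0=6&127=6
R7=7-1=6
CMP R7, 1  (cmp 6,1)
JGT top: taken
R0=6&255=6
R0=6&127=6
R7=6-1=5
CMP R7, 1  (cmp 5,1)
JGT top: taken
R0=6&255=6
R0=6&127=6
R7=5-1=4
CMP R7, 1  (cmp 4,1)
JGT top: taken
R0=6&255=6
R0=6&127=6
R7=4-1=3
CMP R7, 1  (cmp 3,1)
JGT top: taken
R0=6&255=6
R0=6&127=6
R7=3-1=2
CMP R7, 1  (cmp 2,1)
JGT top: taken
R0=6&255=6
R0=6&127=6
R7=2-1=1
CMP R7, 1  (cmp 1,1)
JGT top: not taken
halt.
Total executed instructions: 38.

38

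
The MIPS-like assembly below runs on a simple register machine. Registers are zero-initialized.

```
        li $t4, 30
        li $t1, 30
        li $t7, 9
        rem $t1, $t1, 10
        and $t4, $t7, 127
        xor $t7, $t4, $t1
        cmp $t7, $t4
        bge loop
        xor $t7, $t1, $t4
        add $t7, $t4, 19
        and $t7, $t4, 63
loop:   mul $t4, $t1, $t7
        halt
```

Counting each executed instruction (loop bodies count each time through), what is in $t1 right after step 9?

0

after li $t4, 30: $t4=30
after li $t1, 30: $t1=30
after li $t7, 9: $t7=9
after rem $t1, $t1, 10: $t1=30%10=0
after and $t4, $t7, 127: $t4=9&127=9
after xor $t7, $t4, $t1: $t7=9^0=9
cmp $t7, $t4  (cmp 9,9)
bge loop: taken
after mul $t4, $t1, $t7: $t4=0*9=0
After step 9: $t1 = 0.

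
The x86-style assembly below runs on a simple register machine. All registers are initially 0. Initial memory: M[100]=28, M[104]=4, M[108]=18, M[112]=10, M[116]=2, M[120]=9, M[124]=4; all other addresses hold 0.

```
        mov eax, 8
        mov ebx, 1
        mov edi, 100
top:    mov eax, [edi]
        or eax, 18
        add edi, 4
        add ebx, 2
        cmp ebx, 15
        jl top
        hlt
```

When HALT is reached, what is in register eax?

after mov eax, 8: eax=8
after mov ebx, 1: ebx=1
after mov edi, 100: edi=100
after mov eax, [edi]: eax=M[100]=28
after or eax, 18: eax=28|18=30
after add edi, 4: edi=100+4=104
after add ebx, 2: ebx=1+2=3
cmp ebx, 15  (cmp 3,15)
jl top: taken
after mov eax, [edi]: eax=M[104]=4
after or eax, 18: eax=4|18=22
after add edi, 4: edi=104+4=108
after add ebx, 2: ebx=3+2=5
cmp ebx, 15  (cmp 5,15)
jl top: taken
after mov eax, [edi]: eax=M[108]=18
after or eax, 18: eax=18|18=18
after add edi, 4: edi=108+4=112
after add ebx, 2: ebx=5+2=7
cmp ebx, 15  (cmp 7,15)
jl top: taken
after mov eax, [edi]: eax=M[112]=10
after or eax, 18: eax=10|18=26
after add edi, 4: edi=112+4=116
after add ebx, 2: ebx=7+2=9
cmp ebx, 15  (cmp 9,15)
jl top: taken
after mov eax, [edi]: eax=M[116]=2
after or eax, 18: eax=2|18=18
after add edi, 4: edi=116+4=120
after add ebx, 2: ebx=9+2=11
cmp ebx, 15  (cmp 11,15)
jl top: taken
after mov eax, [edi]: eax=M[120]=9
after or eax, 18: eax=9|18=27
after add edi, 4: edi=120+4=124
after add ebx, 2: ebx=11+2=13
cmp ebx, 15  (cmp 13,15)
jl top: taken
after mov eax, [edi]: eax=M[124]=4
after or eax, 18: eax=4|18=22
after add edi, 4: edi=124+4=128
after add ebx, 2: ebx=13+2=15
cmp ebx, 15  (cmp 15,15)
jl top: not taken
halt.

22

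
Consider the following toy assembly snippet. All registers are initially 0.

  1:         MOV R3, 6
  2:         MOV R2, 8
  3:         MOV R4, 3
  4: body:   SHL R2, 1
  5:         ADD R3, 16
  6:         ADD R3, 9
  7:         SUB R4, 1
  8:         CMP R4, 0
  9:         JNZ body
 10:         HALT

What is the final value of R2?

64

MOV R3, 6 → R3=6
MOV R2, 8 → R2=8
MOV R4, 3 → R4=3
SHL R2, 1 → R2=8<<1=16
ADD R3, 16 → R3=6+16=22
ADD R3, 9 → R3=22+9=31
SUB R4, 1 → R4=3-1=2
CMP R4, 0  (cmp 2,0)
JNZ body: taken
SHL R2, 1 → R2=16<<1=32
ADD R3, 16 → R3=31+16=47
ADD R3, 9 → R3=47+9=56
SUB R4, 1 → R4=2-1=1
CMP R4, 0  (cmp 1,0)
JNZ body: taken
SHL R2, 1 → R2=32<<1=64
ADD R3, 16 → R3=56+16=72
ADD R3, 9 → R3=72+9=81
SUB R4, 1 → R4=1-1=0
CMP R4, 0  (cmp 0,0)
JNZ body: not taken
halt.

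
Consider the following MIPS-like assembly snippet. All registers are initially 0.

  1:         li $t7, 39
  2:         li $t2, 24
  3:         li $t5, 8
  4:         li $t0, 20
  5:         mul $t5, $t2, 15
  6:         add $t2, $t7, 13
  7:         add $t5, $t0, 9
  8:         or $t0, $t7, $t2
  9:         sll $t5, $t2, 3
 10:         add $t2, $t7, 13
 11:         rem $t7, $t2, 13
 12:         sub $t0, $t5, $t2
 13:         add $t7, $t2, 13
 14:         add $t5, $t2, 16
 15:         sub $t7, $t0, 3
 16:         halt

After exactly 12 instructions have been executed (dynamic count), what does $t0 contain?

$t7=39
$t2=24
$t5=8
$t0=20
$t5=24*15=360
$t2=39+13=52
$t5=20+9=29
$t0=39|52=55
$t5=52<<3=416
$t2=39+13=52
$t7=52%13=0
$t0=416-52=364
After step 12: $t0 = 364.

364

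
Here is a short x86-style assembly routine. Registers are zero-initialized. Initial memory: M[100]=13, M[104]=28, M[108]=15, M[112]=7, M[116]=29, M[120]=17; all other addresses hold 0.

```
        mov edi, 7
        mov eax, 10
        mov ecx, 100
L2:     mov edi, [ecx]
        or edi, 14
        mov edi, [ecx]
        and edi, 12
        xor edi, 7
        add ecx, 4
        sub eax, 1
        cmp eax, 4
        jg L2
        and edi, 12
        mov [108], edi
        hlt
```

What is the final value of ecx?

124

edi=7
eax=10
ecx=100
edi=M[100]=13
edi=13|14=15
edi=M[100]=13
edi=13&12=12
edi=12^7=11
ecx=100+4=104
eax=10-1=9
cmp eax, 4  (cmp 9,4)
jg L2: taken
edi=M[104]=28
edi=28|14=30
edi=M[104]=28
edi=28&12=12
edi=12^7=11
ecx=104+4=108
eax=9-1=8
cmp eax, 4  (cmp 8,4)
jg L2: taken
edi=M[108]=15
edi=15|14=15
edi=M[108]=15
edi=15&12=12
edi=12^7=11
ecx=108+4=112
eax=8-1=7
cmp eax, 4  (cmp 7,4)
jg L2: taken
edi=M[112]=7
edi=7|14=15
edi=M[112]=7
edi=7&12=4
edi=4^7=3
ecx=112+4=116
eax=7-1=6
cmp eax, 4  (cmp 6,4)
jg L2: taken
edi=M[116]=29
edi=29|14=31
edi=M[116]=29
edi=29&12=12
edi=12^7=11
ecx=116+4=120
eax=6-1=5
cmp eax, 4  (cmp 5,4)
jg L2: taken
edi=M[120]=17
edi=17|14=31
edi=M[120]=17
edi=17&12=0
edi=0^7=7
ecx=120+4=124
eax=5-1=4
cmp eax, 4  (cmp 4,4)
jg L2: not taken
edi=7&12=4
mov [108], edi → M[108]=4
halt.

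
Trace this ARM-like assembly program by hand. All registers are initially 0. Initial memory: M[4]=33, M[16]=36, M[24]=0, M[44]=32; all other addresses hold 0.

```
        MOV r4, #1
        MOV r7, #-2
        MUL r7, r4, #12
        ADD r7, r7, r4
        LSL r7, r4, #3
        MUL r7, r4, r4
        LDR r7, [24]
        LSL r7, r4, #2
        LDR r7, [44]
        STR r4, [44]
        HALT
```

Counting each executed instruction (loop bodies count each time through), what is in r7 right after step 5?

MOV r4, #1 → r4=1
MOV r7, #-2 → r7=-2
MUL r7, r4, #12 → r7=1*12=12
ADD r7, r7, r4 → r7=12+1=13
LSL r7, r4, #3 → r7=1<<3=8
After step 5: r7 = 8.

8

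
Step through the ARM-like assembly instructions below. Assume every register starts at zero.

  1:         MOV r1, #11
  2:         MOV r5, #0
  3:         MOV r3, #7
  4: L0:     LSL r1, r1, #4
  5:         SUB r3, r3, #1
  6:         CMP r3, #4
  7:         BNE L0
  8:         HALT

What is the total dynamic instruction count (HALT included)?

16

MOV r1, #11 → r1=11
MOV r5, #0 → r5=0
MOV r3, #7 → r3=7
LSL r1, r1, #4 → r1=11<<4=176
SUB r3, r3, #1 → r3=7-1=6
CMP r3, #4  (cmp 6,4)
BNE L0: taken
LSL r1, r1, #4 → r1=176<<4=2816
SUB r3, r3, #1 → r3=6-1=5
CMP r3, #4  (cmp 5,4)
BNE L0: taken
LSL r1, r1, #4 → r1=2816<<4=45056
SUB r3, r3, #1 → r3=5-1=4
CMP r3, #4  (cmp 4,4)
BNE L0: not taken
halt.
Total executed instructions: 16.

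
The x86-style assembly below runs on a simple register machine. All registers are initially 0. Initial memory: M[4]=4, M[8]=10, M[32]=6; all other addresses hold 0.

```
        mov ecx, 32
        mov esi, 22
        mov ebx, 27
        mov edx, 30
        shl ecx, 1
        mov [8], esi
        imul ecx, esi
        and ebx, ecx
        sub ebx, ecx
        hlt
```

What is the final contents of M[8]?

mov ecx, 32 → ecx=32
mov esi, 22 → esi=22
mov ebx, 27 → ebx=27
mov edx, 30 → edx=30
shl ecx, 1 → ecx=32<<1=64
mov [8], esi → M[8]=22
imul ecx, esi → ecx=64*22=1408
and ebx, ecx → ebx=27&1408=0
sub ebx, ecx → ebx=0-1408=-1408
halt.

22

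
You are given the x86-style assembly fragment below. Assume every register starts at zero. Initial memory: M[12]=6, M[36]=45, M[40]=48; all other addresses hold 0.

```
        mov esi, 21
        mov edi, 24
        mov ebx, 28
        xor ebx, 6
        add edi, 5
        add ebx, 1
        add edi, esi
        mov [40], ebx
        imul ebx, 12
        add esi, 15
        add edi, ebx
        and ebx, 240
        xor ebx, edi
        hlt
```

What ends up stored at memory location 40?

esi=21
edi=24
ebx=28
ebx=28^6=26
edi=24+5=29
ebx=26+1=27
edi=29+21=50
mov [40], ebx → M[40]=27
ebx=27*12=324
esi=21+15=36
edi=50+324=374
ebx=324&240=64
ebx=64^374=310
halt.

27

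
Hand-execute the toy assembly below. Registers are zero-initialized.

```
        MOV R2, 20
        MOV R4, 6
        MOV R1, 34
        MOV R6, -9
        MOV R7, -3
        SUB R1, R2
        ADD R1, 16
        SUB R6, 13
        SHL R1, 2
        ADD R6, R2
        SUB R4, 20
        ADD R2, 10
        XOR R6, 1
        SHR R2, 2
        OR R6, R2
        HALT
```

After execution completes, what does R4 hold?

-14

MOV R2, 20 → R2=20
MOV R4, 6 → R4=6
MOV R1, 34 → R1=34
MOV R6, -9 → R6=-9
MOV R7, -3 → R7=-3
SUB R1, R2 → R1=34-20=14
ADD R1, 16 → R1=14+16=30
SUB R6, 13 → R6=(-9)-13=-22
SHL R1, 2 → R1=30<<2=120
ADD R6, R2 → R6=(-22)+20=-2
SUB R4, 20 → R4=6-20=-14
ADD R2, 10 → R2=20+10=30
XOR R6, 1 → R6=(-2)^1=-1
SHR R2, 2 → R2=30>>2=7
OR R6, R2 → R6=(-1)|7=-1
halt.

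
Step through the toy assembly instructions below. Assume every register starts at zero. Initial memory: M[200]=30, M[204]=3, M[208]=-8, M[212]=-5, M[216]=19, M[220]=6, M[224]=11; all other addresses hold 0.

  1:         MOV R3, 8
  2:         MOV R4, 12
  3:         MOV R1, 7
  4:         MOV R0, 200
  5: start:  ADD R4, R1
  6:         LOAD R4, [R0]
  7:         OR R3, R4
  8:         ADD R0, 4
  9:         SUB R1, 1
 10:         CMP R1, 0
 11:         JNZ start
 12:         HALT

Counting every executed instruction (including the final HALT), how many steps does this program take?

MOV R3, 8 → R3=8
MOV R4, 12 → R4=12
MOV R1, 7 → R1=7
MOV R0, 200 → R0=200
ADD R4, R1 → R4=12+7=19
LOAD R4, [R0] → R4=M[200]=30
OR R3, R4 → R3=8|30=30
ADD R0, 4 → R0=200+4=204
SUB R1, 1 → R1=7-1=6
CMP R1, 0  (cmp 6,0)
JNZ start: taken
ADD R4, R1 → R4=30+6=36
LOAD R4, [R0] → R4=M[204]=3
OR R3, R4 → R3=30|3=31
ADD R0, 4 → R0=204+4=208
SUB R1, 1 → R1=6-1=5
CMP R1, 0  (cmp 5,0)
JNZ start: taken
ADD R4, R1 → R4=3+5=8
LOAD R4, [R0] → R4=M[208]=-8
OR R3, R4 → R3=31|(-8)=-1
ADD R0, 4 → R0=208+4=212
SUB R1, 1 → R1=5-1=4
CMP R1, 0  (cmp 4,0)
JNZ start: taken
ADD R4, R1 → R4=(-8)+4=-4
LOAD R4, [R0] → R4=M[212]=-5
OR R3, R4 → R3=(-1)|(-5)=-1
ADD R0, 4 → R0=212+4=216
SUB R1, 1 → R1=4-1=3
CMP R1, 0  (cmp 3,0)
JNZ start: taken
ADD R4, R1 → R4=(-5)+3=-2
LOAD R4, [R0] → R4=M[216]=19
OR R3, R4 → R3=(-1)|19=-1
ADD R0, 4 → R0=216+4=220
SUB R1, 1 → R1=3-1=2
CMP R1, 0  (cmp 2,0)
JNZ start: taken
ADD R4, R1 → R4=19+2=21
LOAD R4, [R0] → R4=M[220]=6
OR R3, R4 → R3=(-1)|6=-1
ADD R0, 4 → R0=220+4=224
SUB R1, 1 → R1=2-1=1
CMP R1, 0  (cmp 1,0)
JNZ start: taken
ADD R4, R1 → R4=6+1=7
LOAD R4, [R0] → R4=M[224]=11
OR R3, R4 → R3=(-1)|11=-1
ADD R0, 4 → R0=224+4=228
SUB R1, 1 → R1=1-1=0
CMP R1, 0  (cmp 0,0)
JNZ start: not taken
halt.
Total executed instructions: 54.

54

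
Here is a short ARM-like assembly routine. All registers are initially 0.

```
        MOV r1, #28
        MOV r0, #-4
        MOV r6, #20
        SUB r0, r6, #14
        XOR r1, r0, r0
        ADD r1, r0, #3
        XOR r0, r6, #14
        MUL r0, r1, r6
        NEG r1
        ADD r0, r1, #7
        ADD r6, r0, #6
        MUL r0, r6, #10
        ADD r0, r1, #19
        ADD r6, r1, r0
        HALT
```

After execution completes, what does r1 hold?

after MOV r1, #28: r1=28
after MOV r0, #-4: r0=-4
after MOV r6, #20: r6=20
after SUB r0, r6, #14: r0=20-14=6
after XOR r1, r0, r0: r1=6^6=0
after ADD r1, r0, #3: r1=6+3=9
after XOR r0, r6, #14: r0=20^14=26
after MUL r0, r1, r6: r0=9*20=180
after NEG r1: r1=-(9)=-9
after ADD r0, r1, #7: r0=(-9)+7=-2
after ADD r6, r0, #6: r6=(-2)+6=4
after MUL r0, r6, #10: r0=4*10=40
after ADD r0, r1, #19: r0=(-9)+19=10
after ADD r6, r1, r0: r6=(-9)+10=1
halt.

-9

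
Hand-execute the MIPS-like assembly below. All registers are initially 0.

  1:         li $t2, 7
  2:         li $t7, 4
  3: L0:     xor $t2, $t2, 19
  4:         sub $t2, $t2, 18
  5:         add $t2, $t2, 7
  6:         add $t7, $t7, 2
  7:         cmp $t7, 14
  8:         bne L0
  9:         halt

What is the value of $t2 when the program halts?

-39

$t2=7
$t7=4
$t2=7^19=20
$t2=20-18=2
$t2=2+7=9
$t7=4+2=6
cmp $t7, 14  (cmp 6,14)
bne L0: taken
$t2=9^19=26
$t2=26-18=8
$t2=8+7=15
$t7=6+2=8
cmp $t7, 14  (cmp 8,14)
bne L0: taken
$t2=15^19=28
$t2=28-18=10
$t2=10+7=17
$t7=8+2=10
cmp $t7, 14  (cmp 10,14)
bne L0: taken
$t2=17^19=2
$t2=2-18=-16
$t2=(-16)+7=-9
$t7=10+2=12
cmp $t7, 14  (cmp 12,14)
bne L0: taken
$t2=(-9)^19=-28
$t2=(-28)-18=-46
$t2=(-46)+7=-39
$t7=12+2=14
cmp $t7, 14  (cmp 14,14)
bne L0: not taken
halt.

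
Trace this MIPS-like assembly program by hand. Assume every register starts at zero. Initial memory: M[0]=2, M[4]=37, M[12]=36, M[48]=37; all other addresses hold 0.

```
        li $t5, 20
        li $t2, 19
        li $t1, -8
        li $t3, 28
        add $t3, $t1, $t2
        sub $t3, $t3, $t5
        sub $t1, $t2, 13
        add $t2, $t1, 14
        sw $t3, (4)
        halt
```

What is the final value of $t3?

$t5=20
$t2=19
$t1=-8
$t3=28
$t3=(-8)+19=11
$t3=11-20=-9
$t1=19-13=6
$t2=6+14=20
sw $t3, (4) → M[4]=-9
halt.

-9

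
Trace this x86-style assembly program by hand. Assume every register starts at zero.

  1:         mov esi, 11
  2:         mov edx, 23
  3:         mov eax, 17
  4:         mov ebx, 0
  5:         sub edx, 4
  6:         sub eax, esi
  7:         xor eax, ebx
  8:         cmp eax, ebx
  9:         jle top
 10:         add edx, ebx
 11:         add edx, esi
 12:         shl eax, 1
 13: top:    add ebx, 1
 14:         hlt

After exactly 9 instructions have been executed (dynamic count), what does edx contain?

19

mov esi, 11 → esi=11
mov edx, 23 → edx=23
mov eax, 17 → eax=17
mov ebx, 0 → ebx=0
sub edx, 4 → edx=23-4=19
sub eax, esi → eax=17-11=6
xor eax, ebx → eax=6^0=6
cmp eax, ebx  (cmp 6,0)
jle top: not taken
After step 9: edx = 19.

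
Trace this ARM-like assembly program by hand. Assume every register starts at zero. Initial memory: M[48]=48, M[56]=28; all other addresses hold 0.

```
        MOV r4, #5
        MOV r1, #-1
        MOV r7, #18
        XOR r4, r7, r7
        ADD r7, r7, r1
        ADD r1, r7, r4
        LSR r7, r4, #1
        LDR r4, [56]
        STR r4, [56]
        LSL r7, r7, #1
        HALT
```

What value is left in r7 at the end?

r4=5
r1=-1
r7=18
r4=18^18=0
r7=18+(-1)=17
r1=17+0=17
r7=0>>1=0
r4=M[56]=28
STR r4, [56] → M[56]=28
r7=0<<1=0
halt.

0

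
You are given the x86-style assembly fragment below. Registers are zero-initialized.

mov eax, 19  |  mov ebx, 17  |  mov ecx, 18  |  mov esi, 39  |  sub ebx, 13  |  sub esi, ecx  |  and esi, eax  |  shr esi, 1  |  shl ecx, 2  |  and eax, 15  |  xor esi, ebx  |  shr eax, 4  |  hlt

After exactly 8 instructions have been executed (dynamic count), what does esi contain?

mov eax, 19 → eax=19
mov ebx, 17 → ebx=17
mov ecx, 18 → ecx=18
mov esi, 39 → esi=39
sub ebx, 13 → ebx=17-13=4
sub esi, ecx → esi=39-18=21
and esi, eax → esi=21&19=17
shr esi, 1 → esi=17>>1=8
After step 8: esi = 8.

8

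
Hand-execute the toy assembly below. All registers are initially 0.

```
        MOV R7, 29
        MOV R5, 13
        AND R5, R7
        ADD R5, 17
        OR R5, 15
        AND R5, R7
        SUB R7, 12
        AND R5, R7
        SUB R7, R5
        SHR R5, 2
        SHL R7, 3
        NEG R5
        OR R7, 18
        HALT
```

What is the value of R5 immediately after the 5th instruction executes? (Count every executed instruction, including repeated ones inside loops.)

MOV R7, 29 → R7=29
MOV R5, 13 → R5=13
AND R5, R7 → R5=13&29=13
ADD R5, 17 → R5=13+17=30
OR R5, 15 → R5=30|15=31
After step 5: R5 = 31.

31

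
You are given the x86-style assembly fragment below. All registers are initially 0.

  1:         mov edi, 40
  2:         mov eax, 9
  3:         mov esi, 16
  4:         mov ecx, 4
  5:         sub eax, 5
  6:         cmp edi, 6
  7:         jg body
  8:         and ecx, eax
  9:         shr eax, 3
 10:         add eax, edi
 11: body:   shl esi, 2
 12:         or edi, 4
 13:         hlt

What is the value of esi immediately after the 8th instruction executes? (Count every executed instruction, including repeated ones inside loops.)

64

mov edi, 40 → edi=40
mov eax, 9 → eax=9
mov esi, 16 → esi=16
mov ecx, 4 → ecx=4
sub eax, 5 → eax=9-5=4
cmp edi, 6  (cmp 40,6)
jg body: taken
shl esi, 2 → esi=16<<2=64
After step 8: esi = 64.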